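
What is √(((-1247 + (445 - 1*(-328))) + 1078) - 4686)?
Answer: I*√4082 ≈ 63.891*I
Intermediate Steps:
√(((-1247 + (445 - 1*(-328))) + 1078) - 4686) = √(((-1247 + (445 + 328)) + 1078) - 4686) = √(((-1247 + 773) + 1078) - 4686) = √((-474 + 1078) - 4686) = √(604 - 4686) = √(-4082) = I*√4082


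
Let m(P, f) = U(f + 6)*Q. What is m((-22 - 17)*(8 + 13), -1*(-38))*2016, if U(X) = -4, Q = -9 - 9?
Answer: 145152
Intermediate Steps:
Q = -18
m(P, f) = 72 (m(P, f) = -4*(-18) = 72)
m((-22 - 17)*(8 + 13), -1*(-38))*2016 = 72*2016 = 145152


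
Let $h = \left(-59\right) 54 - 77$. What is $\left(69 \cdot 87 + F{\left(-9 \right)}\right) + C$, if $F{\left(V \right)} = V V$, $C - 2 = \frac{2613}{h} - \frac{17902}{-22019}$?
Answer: $\frac{33635983717}{5526769} \approx 6086.0$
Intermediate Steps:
$h = -3263$ ($h = -3186 - 77 = -3263$)
$C = \frac{11121121}{5526769}$ ($C = 2 + \left(\frac{2613}{-3263} - \frac{17902}{-22019}\right) = 2 + \left(2613 \left(- \frac{1}{3263}\right) - - \frac{17902}{22019}\right) = 2 + \left(- \frac{201}{251} + \frac{17902}{22019}\right) = 2 + \frac{67583}{5526769} = \frac{11121121}{5526769} \approx 2.0122$)
$F{\left(V \right)} = V^{2}$
$\left(69 \cdot 87 + F{\left(-9 \right)}\right) + C = \left(69 \cdot 87 + \left(-9\right)^{2}\right) + \frac{11121121}{5526769} = \left(6003 + 81\right) + \frac{11121121}{5526769} = 6084 + \frac{11121121}{5526769} = \frac{33635983717}{5526769}$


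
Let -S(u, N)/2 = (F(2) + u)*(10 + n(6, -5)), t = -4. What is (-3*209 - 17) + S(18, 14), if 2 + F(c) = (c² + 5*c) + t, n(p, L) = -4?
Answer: -956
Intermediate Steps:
F(c) = -6 + c² + 5*c (F(c) = -2 + ((c² + 5*c) - 4) = -2 + (-4 + c² + 5*c) = -6 + c² + 5*c)
S(u, N) = -96 - 12*u (S(u, N) = -2*((-6 + 2² + 5*2) + u)*(10 - 4) = -2*((-6 + 4 + 10) + u)*6 = -2*(8 + u)*6 = -2*(48 + 6*u) = -96 - 12*u)
(-3*209 - 17) + S(18, 14) = (-3*209 - 17) + (-96 - 12*18) = (-627 - 17) + (-96 - 216) = -644 - 312 = -956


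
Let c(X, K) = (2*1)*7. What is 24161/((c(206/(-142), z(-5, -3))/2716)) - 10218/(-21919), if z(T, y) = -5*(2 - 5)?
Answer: 102739492264/21919 ≈ 4.6872e+6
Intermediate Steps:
z(T, y) = 15 (z(T, y) = -5*(-3) = 15)
c(X, K) = 14 (c(X, K) = 2*7 = 14)
24161/((c(206/(-142), z(-5, -3))/2716)) - 10218/(-21919) = 24161/((14/2716)) - 10218/(-21919) = 24161/((14*(1/2716))) - 10218*(-1/21919) = 24161/(1/194) + 10218/21919 = 24161*194 + 10218/21919 = 4687234 + 10218/21919 = 102739492264/21919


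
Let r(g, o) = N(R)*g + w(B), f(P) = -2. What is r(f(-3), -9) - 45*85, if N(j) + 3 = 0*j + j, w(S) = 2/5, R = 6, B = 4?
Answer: -19153/5 ≈ -3830.6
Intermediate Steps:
w(S) = 2/5 (w(S) = 2*(1/5) = 2/5)
N(j) = -3 + j (N(j) = -3 + (0*j + j) = -3 + (0 + j) = -3 + j)
r(g, o) = 2/5 + 3*g (r(g, o) = (-3 + 6)*g + 2/5 = 3*g + 2/5 = 2/5 + 3*g)
r(f(-3), -9) - 45*85 = (2/5 + 3*(-2)) - 45*85 = (2/5 - 6) - 3825 = -28/5 - 3825 = -19153/5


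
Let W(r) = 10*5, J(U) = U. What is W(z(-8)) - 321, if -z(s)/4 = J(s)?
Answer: -271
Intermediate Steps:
z(s) = -4*s
W(r) = 50
W(z(-8)) - 321 = 50 - 321 = -271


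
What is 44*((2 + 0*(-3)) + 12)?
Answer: 616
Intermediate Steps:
44*((2 + 0*(-3)) + 12) = 44*((2 + 0) + 12) = 44*(2 + 12) = 44*14 = 616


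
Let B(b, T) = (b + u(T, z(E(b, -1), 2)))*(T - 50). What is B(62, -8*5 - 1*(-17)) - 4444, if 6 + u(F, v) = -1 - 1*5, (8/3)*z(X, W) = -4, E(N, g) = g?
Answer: -8094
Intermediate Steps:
z(X, W) = -3/2 (z(X, W) = (3/8)*(-4) = -3/2)
u(F, v) = -12 (u(F, v) = -6 + (-1 - 1*5) = -6 + (-1 - 5) = -6 - 6 = -12)
B(b, T) = (-50 + T)*(-12 + b) (B(b, T) = (b - 12)*(T - 50) = (-12 + b)*(-50 + T) = (-50 + T)*(-12 + b))
B(62, -8*5 - 1*(-17)) - 4444 = (600 - 50*62 - 12*(-8*5 - 1*(-17)) + (-8*5 - 1*(-17))*62) - 4444 = (600 - 3100 - 12*(-40 + 17) + (-40 + 17)*62) - 4444 = (600 - 3100 - 12*(-23) - 23*62) - 4444 = (600 - 3100 + 276 - 1426) - 4444 = -3650 - 4444 = -8094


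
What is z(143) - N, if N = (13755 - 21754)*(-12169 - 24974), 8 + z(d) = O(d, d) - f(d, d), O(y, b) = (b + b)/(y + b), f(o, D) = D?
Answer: -297107007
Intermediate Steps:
O(y, b) = 2*b/(b + y) (O(y, b) = (2*b)/(b + y) = 2*b/(b + y))
z(d) = -7 - d (z(d) = -8 + (2*d/(d + d) - d) = -8 + (2*d/((2*d)) - d) = -8 + (2*d*(1/(2*d)) - d) = -8 + (1 - d) = -7 - d)
N = 297106857 (N = -7999*(-37143) = 297106857)
z(143) - N = (-7 - 1*143) - 1*297106857 = (-7 - 143) - 297106857 = -150 - 297106857 = -297107007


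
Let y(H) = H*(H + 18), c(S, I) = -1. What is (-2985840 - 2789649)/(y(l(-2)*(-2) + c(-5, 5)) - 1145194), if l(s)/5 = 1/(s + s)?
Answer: 23101956/4580659 ≈ 5.0434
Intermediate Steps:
l(s) = 5/(2*s) (l(s) = 5/(s + s) = 5/((2*s)) = 5*(1/(2*s)) = 5/(2*s))
y(H) = H*(18 + H)
(-2985840 - 2789649)/(y(l(-2)*(-2) + c(-5, 5)) - 1145194) = (-2985840 - 2789649)/((((5/2)/(-2))*(-2) - 1)*(18 + (((5/2)/(-2))*(-2) - 1)) - 1145194) = -5775489/((((5/2)*(-½))*(-2) - 1)*(18 + (((5/2)*(-½))*(-2) - 1)) - 1145194) = -5775489/((-5/4*(-2) - 1)*(18 + (-5/4*(-2) - 1)) - 1145194) = -5775489/((5/2 - 1)*(18 + (5/2 - 1)) - 1145194) = -5775489/(3*(18 + 3/2)/2 - 1145194) = -5775489/((3/2)*(39/2) - 1145194) = -5775489/(117/4 - 1145194) = -5775489/(-4580659/4) = -5775489*(-4/4580659) = 23101956/4580659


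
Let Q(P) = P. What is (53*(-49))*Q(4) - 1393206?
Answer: -1403594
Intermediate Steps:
(53*(-49))*Q(4) - 1393206 = (53*(-49))*4 - 1393206 = -2597*4 - 1393206 = -10388 - 1393206 = -1403594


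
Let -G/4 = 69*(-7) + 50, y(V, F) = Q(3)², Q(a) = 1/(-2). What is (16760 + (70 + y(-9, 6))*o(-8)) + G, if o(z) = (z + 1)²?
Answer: 87737/4 ≈ 21934.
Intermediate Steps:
o(z) = (1 + z)²
Q(a) = -½
y(V, F) = ¼ (y(V, F) = (-½)² = ¼)
G = 1732 (G = -4*(69*(-7) + 50) = -4*(-483 + 50) = -4*(-433) = 1732)
(16760 + (70 + y(-9, 6))*o(-8)) + G = (16760 + (70 + ¼)*(1 - 8)²) + 1732 = (16760 + (281/4)*(-7)²) + 1732 = (16760 + (281/4)*49) + 1732 = (16760 + 13769/4) + 1732 = 80809/4 + 1732 = 87737/4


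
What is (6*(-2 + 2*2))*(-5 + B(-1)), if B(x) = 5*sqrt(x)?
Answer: -60 + 60*I ≈ -60.0 + 60.0*I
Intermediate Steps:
(6*(-2 + 2*2))*(-5 + B(-1)) = (6*(-2 + 2*2))*(-5 + 5*sqrt(-1)) = (6*(-2 + 4))*(-5 + 5*I) = (6*2)*(-5 + 5*I) = 12*(-5 + 5*I) = -60 + 60*I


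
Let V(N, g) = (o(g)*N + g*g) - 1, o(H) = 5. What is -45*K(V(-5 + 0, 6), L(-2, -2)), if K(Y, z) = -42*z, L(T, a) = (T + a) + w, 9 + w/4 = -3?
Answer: -98280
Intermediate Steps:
w = -48 (w = -36 + 4*(-3) = -36 - 12 = -48)
L(T, a) = -48 + T + a (L(T, a) = (T + a) - 48 = -48 + T + a)
V(N, g) = -1 + g² + 5*N (V(N, g) = (5*N + g*g) - 1 = (5*N + g²) - 1 = (g² + 5*N) - 1 = -1 + g² + 5*N)
-45*K(V(-5 + 0, 6), L(-2, -2)) = -(-1890)*(-48 - 2 - 2) = -(-1890)*(-52) = -45*2184 = -98280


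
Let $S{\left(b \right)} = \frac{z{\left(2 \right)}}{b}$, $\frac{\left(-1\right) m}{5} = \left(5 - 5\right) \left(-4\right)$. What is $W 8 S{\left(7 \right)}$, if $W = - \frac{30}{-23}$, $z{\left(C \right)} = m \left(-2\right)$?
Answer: $0$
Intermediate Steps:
$m = 0$ ($m = - 5 \left(5 - 5\right) \left(-4\right) = - 5 \cdot 0 \left(-4\right) = \left(-5\right) 0 = 0$)
$z{\left(C \right)} = 0$ ($z{\left(C \right)} = 0 \left(-2\right) = 0$)
$S{\left(b \right)} = 0$ ($S{\left(b \right)} = \frac{0}{b} = 0$)
$W = \frac{30}{23}$ ($W = \left(-30\right) \left(- \frac{1}{23}\right) = \frac{30}{23} \approx 1.3043$)
$W 8 S{\left(7 \right)} = \frac{30}{23} \cdot 8 \cdot 0 = \frac{240}{23} \cdot 0 = 0$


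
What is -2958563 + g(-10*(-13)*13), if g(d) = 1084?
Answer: -2957479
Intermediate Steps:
-2958563 + g(-10*(-13)*13) = -2958563 + 1084 = -2957479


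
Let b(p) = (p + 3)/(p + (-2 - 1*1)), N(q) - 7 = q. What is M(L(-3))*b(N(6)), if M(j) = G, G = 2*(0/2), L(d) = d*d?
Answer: 0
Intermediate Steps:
N(q) = 7 + q
L(d) = d²
G = 0 (G = 2*(0*(½)) = 2*0 = 0)
M(j) = 0
b(p) = (3 + p)/(-3 + p) (b(p) = (3 + p)/(p + (-2 - 1)) = (3 + p)/(p - 3) = (3 + p)/(-3 + p))
M(L(-3))*b(N(6)) = 0*((3 + (7 + 6))/(-3 + (7 + 6))) = 0*((3 + 13)/(-3 + 13)) = 0*(16/10) = 0*((⅒)*16) = 0*(8/5) = 0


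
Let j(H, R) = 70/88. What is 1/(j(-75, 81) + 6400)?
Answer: 44/281635 ≈ 0.00015623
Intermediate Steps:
j(H, R) = 35/44 (j(H, R) = 70*(1/88) = 35/44)
1/(j(-75, 81) + 6400) = 1/(35/44 + 6400) = 1/(281635/44) = 44/281635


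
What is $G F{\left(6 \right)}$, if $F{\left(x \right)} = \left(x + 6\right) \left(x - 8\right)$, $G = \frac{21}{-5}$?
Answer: $\frac{504}{5} \approx 100.8$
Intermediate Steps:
$G = - \frac{21}{5}$ ($G = 21 \left(- \frac{1}{5}\right) = - \frac{21}{5} \approx -4.2$)
$F{\left(x \right)} = \left(-8 + x\right) \left(6 + x\right)$ ($F{\left(x \right)} = \left(6 + x\right) \left(-8 + x\right) = \left(-8 + x\right) \left(6 + x\right)$)
$G F{\left(6 \right)} = - \frac{21 \left(-48 + 6^{2} - 12\right)}{5} = - \frac{21 \left(-48 + 36 - 12\right)}{5} = \left(- \frac{21}{5}\right) \left(-24\right) = \frac{504}{5}$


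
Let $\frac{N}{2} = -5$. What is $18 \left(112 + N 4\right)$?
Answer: $1296$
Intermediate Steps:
$N = -10$ ($N = 2 \left(-5\right) = -10$)
$18 \left(112 + N 4\right) = 18 \left(112 - 40\right) = 18 \cdot 72 = 1296$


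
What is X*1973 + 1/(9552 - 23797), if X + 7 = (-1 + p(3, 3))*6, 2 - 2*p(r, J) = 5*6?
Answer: -2726222346/14245 ≈ -1.9138e+5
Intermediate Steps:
p(r, J) = -14 (p(r, J) = 1 - 5*6/2 = 1 - ½*30 = 1 - 15 = -14)
X = -97 (X = -7 + (-1 - 14)*6 = -7 - 15*6 = -7 - 90 = -97)
X*1973 + 1/(9552 - 23797) = -97*1973 + 1/(9552 - 23797) = -191381 + 1/(-14245) = -191381 - 1/14245 = -2726222346/14245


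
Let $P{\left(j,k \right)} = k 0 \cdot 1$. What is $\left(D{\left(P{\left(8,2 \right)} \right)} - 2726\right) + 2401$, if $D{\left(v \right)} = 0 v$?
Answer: $-325$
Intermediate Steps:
$P{\left(j,k \right)} = 0$ ($P{\left(j,k \right)} = k 0 = 0$)
$D{\left(v \right)} = 0$
$\left(D{\left(P{\left(8,2 \right)} \right)} - 2726\right) + 2401 = \left(0 - 2726\right) + 2401 = -2726 + 2401 = -325$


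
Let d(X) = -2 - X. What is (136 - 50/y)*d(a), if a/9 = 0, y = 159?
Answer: -43148/159 ≈ -271.37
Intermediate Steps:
a = 0 (a = 9*0 = 0)
(136 - 50/y)*d(a) = (136 - 50/159)*(-2 - 1*0) = (136 - 50*1/159)*(-2 + 0) = (136 - 50/159)*(-2) = (21574/159)*(-2) = -43148/159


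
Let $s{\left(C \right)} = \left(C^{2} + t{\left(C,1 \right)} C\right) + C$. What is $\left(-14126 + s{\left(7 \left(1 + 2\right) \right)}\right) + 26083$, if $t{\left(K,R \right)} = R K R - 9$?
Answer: $12671$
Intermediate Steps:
$t{\left(K,R \right)} = -9 + K R^{2}$ ($t{\left(K,R \right)} = K R R - 9 = K R^{2} - 9 = -9 + K R^{2}$)
$s{\left(C \right)} = C + C^{2} + C \left(-9 + C\right)$ ($s{\left(C \right)} = \left(C^{2} + \left(-9 + C 1^{2}\right) C\right) + C = \left(C^{2} + \left(-9 + C 1\right) C\right) + C = \left(C^{2} + \left(-9 + C\right) C\right) + C = \left(C^{2} + C \left(-9 + C\right)\right) + C = C + C^{2} + C \left(-9 + C\right)$)
$\left(-14126 + s{\left(7 \left(1 + 2\right) \right)}\right) + 26083 = \left(-14126 + 2 \cdot 7 \left(1 + 2\right) \left(-4 + 7 \left(1 + 2\right)\right)\right) + 26083 = \left(-14126 + 2 \cdot 7 \cdot 3 \left(-4 + 7 \cdot 3\right)\right) + 26083 = \left(-14126 + 2 \cdot 21 \left(-4 + 21\right)\right) + 26083 = \left(-14126 + 2 \cdot 21 \cdot 17\right) + 26083 = \left(-14126 + 714\right) + 26083 = -13412 + 26083 = 12671$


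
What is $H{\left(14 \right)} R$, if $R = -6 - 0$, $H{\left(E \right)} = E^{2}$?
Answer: $-1176$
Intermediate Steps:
$R = -6$ ($R = -6 + 0 = -6$)
$H{\left(14 \right)} R = 14^{2} \left(-6\right) = 196 \left(-6\right) = -1176$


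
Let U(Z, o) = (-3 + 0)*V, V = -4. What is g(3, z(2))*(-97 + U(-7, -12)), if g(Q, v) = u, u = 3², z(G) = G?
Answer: -765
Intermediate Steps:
U(Z, o) = 12 (U(Z, o) = (-3 + 0)*(-4) = -3*(-4) = 12)
u = 9
g(Q, v) = 9
g(3, z(2))*(-97 + U(-7, -12)) = 9*(-97 + 12) = 9*(-85) = -765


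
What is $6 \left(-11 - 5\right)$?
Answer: $-96$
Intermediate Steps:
$6 \left(-11 - 5\right) = 6 \left(-16\right) = -96$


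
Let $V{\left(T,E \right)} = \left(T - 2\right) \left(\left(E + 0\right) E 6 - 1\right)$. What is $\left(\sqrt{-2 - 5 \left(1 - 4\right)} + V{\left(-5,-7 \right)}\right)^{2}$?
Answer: $\left(2051 - \sqrt{13}\right)^{2} \approx 4.1918 \cdot 10^{6}$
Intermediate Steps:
$V{\left(T,E \right)} = \left(-1 + 6 E^{2}\right) \left(-2 + T\right)$ ($V{\left(T,E \right)} = \left(-2 + T\right) \left(E 6 E - 1\right) = \left(-2 + T\right) \left(6 E^{2} - 1\right) = \left(-2 + T\right) \left(-1 + 6 E^{2}\right) = \left(-1 + 6 E^{2}\right) \left(-2 + T\right)$)
$\left(\sqrt{-2 - 5 \left(1 - 4\right)} + V{\left(-5,-7 \right)}\right)^{2} = \left(\sqrt{-2 - 5 \left(1 - 4\right)} + \left(2 - -5 - 12 \left(-7\right)^{2} + 6 \left(-5\right) \left(-7\right)^{2}\right)\right)^{2} = \left(\sqrt{-2 - -15} + \left(2 + 5 - 588 + 6 \left(-5\right) 49\right)\right)^{2} = \left(\sqrt{-2 + 15} + \left(2 + 5 - 588 - 1470\right)\right)^{2} = \left(\sqrt{13} - 2051\right)^{2} = \left(-2051 + \sqrt{13}\right)^{2}$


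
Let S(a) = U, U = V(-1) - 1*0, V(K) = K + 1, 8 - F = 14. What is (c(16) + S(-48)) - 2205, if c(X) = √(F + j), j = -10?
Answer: -2205 + 4*I ≈ -2205.0 + 4.0*I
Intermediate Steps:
F = -6 (F = 8 - 1*14 = 8 - 14 = -6)
V(K) = 1 + K
U = 0 (U = (1 - 1) - 1*0 = 0 + 0 = 0)
c(X) = 4*I (c(X) = √(-6 - 10) = √(-16) = 4*I)
S(a) = 0
(c(16) + S(-48)) - 2205 = (4*I + 0) - 2205 = 4*I - 2205 = -2205 + 4*I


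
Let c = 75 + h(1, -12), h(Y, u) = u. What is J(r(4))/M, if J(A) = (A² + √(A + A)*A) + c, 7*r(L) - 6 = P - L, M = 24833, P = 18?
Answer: 3487/1216817 + 40*√70/1216817 ≈ 0.0031407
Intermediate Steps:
r(L) = 24/7 - L/7 (r(L) = 6/7 + (18 - L)/7 = 6/7 + (18/7 - L/7) = 24/7 - L/7)
c = 63 (c = 75 - 12 = 63)
J(A) = 63 + A² + √2*A^(3/2) (J(A) = (A² + √(A + A)*A) + 63 = (A² + √(2*A)*A) + 63 = (A² + (√2*√A)*A) + 63 = (A² + √2*A^(3/2)) + 63 = 63 + A² + √2*A^(3/2))
J(r(4))/M = (63 + (24/7 - ⅐*4)² + √2*(24/7 - ⅐*4)^(3/2))/24833 = (63 + (24/7 - 4/7)² + √2*(24/7 - 4/7)^(3/2))*(1/24833) = (63 + (20/7)² + √2*(20/7)^(3/2))*(1/24833) = (63 + 400/49 + √2*(40*√35/49))*(1/24833) = (63 + 400/49 + 40*√70/49)*(1/24833) = (3487/49 + 40*√70/49)*(1/24833) = 3487/1216817 + 40*√70/1216817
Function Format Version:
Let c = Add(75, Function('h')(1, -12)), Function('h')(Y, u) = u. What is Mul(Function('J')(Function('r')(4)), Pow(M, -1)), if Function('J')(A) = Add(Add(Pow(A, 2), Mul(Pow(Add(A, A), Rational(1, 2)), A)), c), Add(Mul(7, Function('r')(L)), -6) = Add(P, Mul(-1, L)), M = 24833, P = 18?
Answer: Add(Rational(3487, 1216817), Mul(Rational(40, 1216817), Pow(70, Rational(1, 2)))) ≈ 0.0031407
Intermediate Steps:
Function('r')(L) = Add(Rational(24, 7), Mul(Rational(-1, 7), L)) (Function('r')(L) = Add(Rational(6, 7), Mul(Rational(1, 7), Add(18, Mul(-1, L)))) = Add(Rational(6, 7), Add(Rational(18, 7), Mul(Rational(-1, 7), L))) = Add(Rational(24, 7), Mul(Rational(-1, 7), L)))
c = 63 (c = Add(75, -12) = 63)
Function('J')(A) = Add(63, Pow(A, 2), Mul(Pow(2, Rational(1, 2)), Pow(A, Rational(3, 2)))) (Function('J')(A) = Add(Add(Pow(A, 2), Mul(Pow(Add(A, A), Rational(1, 2)), A)), 63) = Add(Add(Pow(A, 2), Mul(Pow(Mul(2, A), Rational(1, 2)), A)), 63) = Add(Add(Pow(A, 2), Mul(Mul(Pow(2, Rational(1, 2)), Pow(A, Rational(1, 2))), A)), 63) = Add(Add(Pow(A, 2), Mul(Pow(2, Rational(1, 2)), Pow(A, Rational(3, 2)))), 63) = Add(63, Pow(A, 2), Mul(Pow(2, Rational(1, 2)), Pow(A, Rational(3, 2)))))
Mul(Function('J')(Function('r')(4)), Pow(M, -1)) = Mul(Add(63, Pow(Add(Rational(24, 7), Mul(Rational(-1, 7), 4)), 2), Mul(Pow(2, Rational(1, 2)), Pow(Add(Rational(24, 7), Mul(Rational(-1, 7), 4)), Rational(3, 2)))), Pow(24833, -1)) = Mul(Add(63, Pow(Add(Rational(24, 7), Rational(-4, 7)), 2), Mul(Pow(2, Rational(1, 2)), Pow(Add(Rational(24, 7), Rational(-4, 7)), Rational(3, 2)))), Rational(1, 24833)) = Mul(Add(63, Pow(Rational(20, 7), 2), Mul(Pow(2, Rational(1, 2)), Pow(Rational(20, 7), Rational(3, 2)))), Rational(1, 24833)) = Mul(Add(63, Rational(400, 49), Mul(Pow(2, Rational(1, 2)), Mul(Rational(40, 49), Pow(35, Rational(1, 2))))), Rational(1, 24833)) = Mul(Add(63, Rational(400, 49), Mul(Rational(40, 49), Pow(70, Rational(1, 2)))), Rational(1, 24833)) = Mul(Add(Rational(3487, 49), Mul(Rational(40, 49), Pow(70, Rational(1, 2)))), Rational(1, 24833)) = Add(Rational(3487, 1216817), Mul(Rational(40, 1216817), Pow(70, Rational(1, 2))))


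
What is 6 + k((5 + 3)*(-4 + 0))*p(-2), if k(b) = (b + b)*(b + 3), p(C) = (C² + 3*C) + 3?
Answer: 1862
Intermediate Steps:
p(C) = 3 + C² + 3*C
k(b) = 2*b*(3 + b) (k(b) = (2*b)*(3 + b) = 2*b*(3 + b))
6 + k((5 + 3)*(-4 + 0))*p(-2) = 6 + (2*((5 + 3)*(-4 + 0))*(3 + (5 + 3)*(-4 + 0)))*(3 + (-2)² + 3*(-2)) = 6 + (2*(8*(-4))*(3 + 8*(-4)))*(3 + 4 - 6) = 6 + (2*(-32)*(3 - 32))*1 = 6 + (2*(-32)*(-29))*1 = 6 + 1856*1 = 6 + 1856 = 1862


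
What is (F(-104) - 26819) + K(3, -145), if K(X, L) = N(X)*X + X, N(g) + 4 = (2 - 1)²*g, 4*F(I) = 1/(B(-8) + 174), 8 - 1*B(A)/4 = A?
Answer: -25531687/952 ≈ -26819.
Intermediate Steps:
B(A) = 32 - 4*A
F(I) = 1/952 (F(I) = 1/(4*((32 - 4*(-8)) + 174)) = 1/(4*((32 + 32) + 174)) = 1/(4*(64 + 174)) = (¼)/238 = (¼)*(1/238) = 1/952)
N(g) = -4 + g (N(g) = -4 + (2 - 1)²*g = -4 + 1²*g = -4 + 1*g = -4 + g)
K(X, L) = X + X*(-4 + X) (K(X, L) = (-4 + X)*X + X = X*(-4 + X) + X = X + X*(-4 + X))
(F(-104) - 26819) + K(3, -145) = (1/952 - 26819) + 3*(-3 + 3) = -25531687/952 + 3*0 = -25531687/952 + 0 = -25531687/952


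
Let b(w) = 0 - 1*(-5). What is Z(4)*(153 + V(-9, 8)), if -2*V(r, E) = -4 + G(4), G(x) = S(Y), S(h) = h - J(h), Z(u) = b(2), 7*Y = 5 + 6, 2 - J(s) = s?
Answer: 5405/7 ≈ 772.14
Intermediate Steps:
b(w) = 5 (b(w) = 0 + 5 = 5)
J(s) = 2 - s
Y = 11/7 (Y = (5 + 6)/7 = (⅐)*11 = 11/7 ≈ 1.5714)
Z(u) = 5
S(h) = -2 + 2*h (S(h) = h - (2 - h) = h + (-2 + h) = -2 + 2*h)
G(x) = 8/7 (G(x) = -2 + 2*(11/7) = -2 + 22/7 = 8/7)
V(r, E) = 10/7 (V(r, E) = -(-4 + 8/7)/2 = -½*(-20/7) = 10/7)
Z(4)*(153 + V(-9, 8)) = 5*(153 + 10/7) = 5*(1081/7) = 5405/7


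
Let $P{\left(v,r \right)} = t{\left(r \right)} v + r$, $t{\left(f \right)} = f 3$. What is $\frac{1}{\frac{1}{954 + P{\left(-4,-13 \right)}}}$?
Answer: $1097$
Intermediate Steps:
$t{\left(f \right)} = 3 f$
$P{\left(v,r \right)} = r + 3 r v$ ($P{\left(v,r \right)} = 3 r v + r = r + 3 r v$)
$\frac{1}{\frac{1}{954 + P{\left(-4,-13 \right)}}} = \frac{1}{\frac{1}{954 - 13 \left(1 + 3 \left(-4\right)\right)}} = \frac{1}{\frac{1}{954 - 13 \left(1 - 12\right)}} = \frac{1}{\frac{1}{954 - -143}} = \frac{1}{\frac{1}{954 + 143}} = \frac{1}{\frac{1}{1097}} = 1097$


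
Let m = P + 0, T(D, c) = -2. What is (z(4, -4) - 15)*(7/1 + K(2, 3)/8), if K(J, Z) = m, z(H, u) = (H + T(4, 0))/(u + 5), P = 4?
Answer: -195/2 ≈ -97.500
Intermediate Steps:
m = 4 (m = 4 + 0 = 4)
z(H, u) = (-2 + H)/(5 + u) (z(H, u) = (H - 2)/(u + 5) = (-2 + H)/(5 + u))
K(J, Z) = 4
(z(4, -4) - 15)*(7/1 + K(2, 3)/8) = ((-2 + 4)/(5 - 4) - 15)*(7/1 + 4/8) = (2/1 - 15)*(7*1 + 4*(⅛)) = (1*2 - 15)*(7 + ½) = (2 - 15)*(15/2) = -13*15/2 = -195/2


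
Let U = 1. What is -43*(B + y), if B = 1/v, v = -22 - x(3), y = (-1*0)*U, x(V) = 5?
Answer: 43/27 ≈ 1.5926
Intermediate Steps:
y = 0 (y = -1*0*1 = 0*1 = 0)
v = -27 (v = -22 - 1*5 = -22 - 5 = -27)
B = -1/27 (B = 1/(-27) = -1/27 ≈ -0.037037)
-43*(B + y) = -43*(-1/27 + 0) = -43*(-1/27) = 43/27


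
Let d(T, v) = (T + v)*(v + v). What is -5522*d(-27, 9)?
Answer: 1789128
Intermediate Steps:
d(T, v) = 2*v*(T + v) (d(T, v) = (T + v)*(2*v) = 2*v*(T + v))
-5522*d(-27, 9) = -11044*9*(-27 + 9) = -11044*9*(-18) = -5522*(-324) = 1789128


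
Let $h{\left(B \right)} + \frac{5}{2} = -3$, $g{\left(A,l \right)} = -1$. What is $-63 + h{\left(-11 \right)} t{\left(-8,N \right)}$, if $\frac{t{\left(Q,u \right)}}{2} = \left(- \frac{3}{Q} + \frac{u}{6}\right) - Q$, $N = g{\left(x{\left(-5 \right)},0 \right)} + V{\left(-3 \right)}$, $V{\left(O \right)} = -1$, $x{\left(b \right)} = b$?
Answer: $- \frac{3635}{24} \approx -151.46$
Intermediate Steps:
$h{\left(B \right)} = - \frac{11}{2}$ ($h{\left(B \right)} = - \frac{5}{2} - 3 = - \frac{11}{2}$)
$N = -2$ ($N = -1 - 1 = -2$)
$t{\left(Q,u \right)} = - \frac{6}{Q} - 2 Q + \frac{u}{3}$ ($t{\left(Q,u \right)} = 2 \left(\left(- \frac{3}{Q} + \frac{u}{6}\right) - Q\right) = 2 \left(- Q - \frac{3}{Q} + \frac{u}{6}\right) = - \frac{6}{Q} - 2 Q + \frac{u}{3}$)
$-63 + h{\left(-11 \right)} t{\left(-8,N \right)} = -63 - \frac{11 \left(- \frac{6}{-8} - -16 + \frac{1}{3} \left(-2\right)\right)}{2} = -63 - \frac{11 \left(\left(-6\right) \left(- \frac{1}{8}\right) + 16 - \frac{2}{3}\right)}{2} = -63 - \frac{11 \left(\frac{3}{4} + 16 - \frac{2}{3}\right)}{2} = -63 - \frac{2123}{24} = - \frac{3635}{24}$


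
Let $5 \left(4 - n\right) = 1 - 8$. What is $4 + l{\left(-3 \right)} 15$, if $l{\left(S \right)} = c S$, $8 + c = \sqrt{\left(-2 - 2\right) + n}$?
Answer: $364 - 9 \sqrt{35} \approx 310.76$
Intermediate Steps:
$n = \frac{27}{5}$ ($n = 4 - \frac{1 - 8}{5} = 4 - - \frac{7}{5} = 4 + \frac{7}{5} = \frac{27}{5} \approx 5.4$)
$c = -8 + \frac{\sqrt{35}}{5}$ ($c = -8 + \sqrt{\left(-2 - 2\right) + \frac{27}{5}} = -8 + \sqrt{-4 + \frac{27}{5}} = -8 + \sqrt{\frac{7}{5}} = -8 + \frac{\sqrt{35}}{5} \approx -6.8168$)
$l{\left(S \right)} = S \left(-8 + \frac{\sqrt{35}}{5}\right)$ ($l{\left(S \right)} = \left(-8 + \frac{\sqrt{35}}{5}\right) S = S \left(-8 + \frac{\sqrt{35}}{5}\right)$)
$4 + l{\left(-3 \right)} 15 = 4 + \frac{1}{5} \left(-3\right) \left(-40 + \sqrt{35}\right) 15 = 4 + \left(24 - \frac{3 \sqrt{35}}{5}\right) 15 = 4 + \left(360 - 9 \sqrt{35}\right) = 364 - 9 \sqrt{35}$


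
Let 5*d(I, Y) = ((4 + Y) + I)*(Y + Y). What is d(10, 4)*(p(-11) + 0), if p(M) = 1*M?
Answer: -1584/5 ≈ -316.80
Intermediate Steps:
p(M) = M
d(I, Y) = 2*Y*(4 + I + Y)/5 (d(I, Y) = (((4 + Y) + I)*(Y + Y))/5 = ((4 + I + Y)*(2*Y))/5 = (2*Y*(4 + I + Y))/5 = 2*Y*(4 + I + Y)/5)
d(10, 4)*(p(-11) + 0) = ((2/5)*4*(4 + 10 + 4))*(-11 + 0) = ((2/5)*4*18)*(-11) = (144/5)*(-11) = -1584/5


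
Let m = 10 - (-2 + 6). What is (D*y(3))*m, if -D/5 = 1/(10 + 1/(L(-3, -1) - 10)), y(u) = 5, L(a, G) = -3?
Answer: -650/43 ≈ -15.116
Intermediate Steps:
D = -65/129 (D = -5/(10 + 1/(-3 - 10)) = -5/(10 + 1/(-13)) = -5/(10 - 1/13) = -5/129/13 = -5*13/129 = -65/129 ≈ -0.50388)
m = 6 (m = 10 - 1*4 = 10 - 4 = 6)
(D*y(3))*m = -65/129*5*6 = -325/129*6 = -650/43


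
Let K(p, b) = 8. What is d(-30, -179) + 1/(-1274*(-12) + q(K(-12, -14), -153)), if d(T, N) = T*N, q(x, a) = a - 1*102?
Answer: 80727211/15033 ≈ 5370.0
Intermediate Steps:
q(x, a) = -102 + a (q(x, a) = a - 102 = -102 + a)
d(T, N) = N*T
d(-30, -179) + 1/(-1274*(-12) + q(K(-12, -14), -153)) = -179*(-30) + 1/(-1274*(-12) + (-102 - 153)) = 5370 + 1/(15288 - 255) = 5370 + 1/15033 = 80727211/15033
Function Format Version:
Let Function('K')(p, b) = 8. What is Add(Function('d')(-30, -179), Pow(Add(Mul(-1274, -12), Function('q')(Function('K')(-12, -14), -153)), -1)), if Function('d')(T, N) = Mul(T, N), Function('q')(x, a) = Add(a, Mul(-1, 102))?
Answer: Rational(80727211, 15033) ≈ 5370.0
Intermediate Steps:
Function('q')(x, a) = Add(-102, a) (Function('q')(x, a) = Add(a, -102) = Add(-102, a))
Function('d')(T, N) = Mul(N, T)
Add(Function('d')(-30, -179), Pow(Add(Mul(-1274, -12), Function('q')(Function('K')(-12, -14), -153)), -1)) = Add(Mul(-179, -30), Pow(Add(Mul(-1274, -12), Add(-102, -153)), -1)) = Add(5370, Pow(Add(15288, -255), -1)) = Add(5370, Pow(15033, -1)) = Add(5370, Rational(1, 15033)) = Rational(80727211, 15033)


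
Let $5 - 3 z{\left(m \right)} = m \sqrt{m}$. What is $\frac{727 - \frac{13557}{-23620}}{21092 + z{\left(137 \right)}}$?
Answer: $\frac{3262508338371}{94525199420960} + \frac{7063157067 \sqrt{137}}{94525199420960} \approx 0.035389$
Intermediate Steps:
$z{\left(m \right)} = \frac{5}{3} - \frac{m^{\frac{3}{2}}}{3}$ ($z{\left(m \right)} = \frac{5}{3} - \frac{m \sqrt{m}}{3} = \frac{5}{3} - \frac{m^{\frac{3}{2}}}{3}$)
$\frac{727 - \frac{13557}{-23620}}{21092 + z{\left(137 \right)}} = \frac{727 - \frac{13557}{-23620}}{21092 + \left(\frac{5}{3} - \frac{137^{\frac{3}{2}}}{3}\right)} = \frac{727 - - \frac{13557}{23620}}{21092 + \left(\frac{5}{3} - \frac{137 \sqrt{137}}{3}\right)} = \frac{727 + \frac{13557}{23620}}{21092 + \left(\frac{5}{3} - \frac{137 \sqrt{137}}{3}\right)} = \frac{17185297}{23620 \left(\frac{63281}{3} - \frac{137 \sqrt{137}}{3}\right)}$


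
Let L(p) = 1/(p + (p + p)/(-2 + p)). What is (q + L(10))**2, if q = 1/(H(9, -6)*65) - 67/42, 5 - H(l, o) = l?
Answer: 1719843841/745290000 ≈ 2.3076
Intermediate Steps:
H(l, o) = 5 - l
L(p) = 1/(p + 2*p/(-2 + p)) (L(p) = 1/(p + (2*p)/(-2 + p)) = 1/(p + 2*p/(-2 + p)))
q = -8731/5460 (q = 1/((5 - 1*9)*65) - 67/42 = (1/65)/(5 - 9) - 67*1/42 = (1/65)/(-4) - 67/42 = -1/4*1/65 - 67/42 = -1/260 - 67/42 = -8731/5460 ≈ -1.5991)
(q + L(10))**2 = (-8731/5460 + (-2 + 10)/10**2)**2 = (-8731/5460 + (1/100)*8)**2 = (-8731/5460 + 2/25)**2 = (-41471/27300)**2 = 1719843841/745290000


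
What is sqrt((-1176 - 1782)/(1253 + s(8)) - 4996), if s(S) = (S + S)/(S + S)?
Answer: 27*I*sqrt(299497)/209 ≈ 70.699*I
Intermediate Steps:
s(S) = 1 (s(S) = (2*S)/((2*S)) = (2*S)*(1/(2*S)) = 1)
sqrt((-1176 - 1782)/(1253 + s(8)) - 4996) = sqrt((-1176 - 1782)/(1253 + 1) - 4996) = sqrt(-2958/1254 - 4996) = sqrt(-2958*1/1254 - 4996) = sqrt(-493/209 - 4996) = sqrt(-1044657/209) = 27*I*sqrt(299497)/209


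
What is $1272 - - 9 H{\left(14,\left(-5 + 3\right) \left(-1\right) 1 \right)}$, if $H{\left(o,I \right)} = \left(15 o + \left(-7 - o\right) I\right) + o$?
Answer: $2910$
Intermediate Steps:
$H{\left(o,I \right)} = 16 o + I \left(-7 - o\right)$ ($H{\left(o,I \right)} = \left(15 o + I \left(-7 - o\right)\right) + o = 16 o + I \left(-7 - o\right)$)
$1272 - - 9 H{\left(14,\left(-5 + 3\right) \left(-1\right) 1 \right)} = 1272 - - 9 \left(- 7 \left(-5 + 3\right) \left(-1\right) 1 + 16 \cdot 14 - \left(-5 + 3\right) \left(-1\right) 1 \cdot 14\right) = 1272 - - 9 \left(- 7 \left(-2\right) \left(-1\right) 1 + 224 - \left(-2\right) \left(-1\right) 1 \cdot 14\right) = 1272 - - 9 \left(- 7 \cdot 2 \cdot 1 + 224 - 2 \cdot 1 \cdot 14\right) = 1272 - - 9 \left(\left(-7\right) 2 + 224 - 2 \cdot 14\right) = 1272 - - 9 \left(-14 + 224 - 28\right) = 1272 - \left(-9\right) 182 = 1272 - -1638 = 1272 + 1638 = 2910$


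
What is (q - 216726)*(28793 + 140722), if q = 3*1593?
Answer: -35928195705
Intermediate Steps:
q = 4779
(q - 216726)*(28793 + 140722) = (4779 - 216726)*(28793 + 140722) = -211947*169515 = -35928195705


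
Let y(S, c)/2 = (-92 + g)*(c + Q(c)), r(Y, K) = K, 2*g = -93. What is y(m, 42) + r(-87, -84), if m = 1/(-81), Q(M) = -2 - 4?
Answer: -10056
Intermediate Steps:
g = -93/2 (g = (½)*(-93) = -93/2 ≈ -46.500)
Q(M) = -6
m = -1/81 ≈ -0.012346
y(S, c) = 1662 - 277*c (y(S, c) = 2*((-92 - 93/2)*(c - 6)) = 2*(-277*(-6 + c)/2) = 2*(831 - 277*c/2) = 1662 - 277*c)
y(m, 42) + r(-87, -84) = (1662 - 277*42) - 84 = (1662 - 11634) - 84 = -9972 - 84 = -10056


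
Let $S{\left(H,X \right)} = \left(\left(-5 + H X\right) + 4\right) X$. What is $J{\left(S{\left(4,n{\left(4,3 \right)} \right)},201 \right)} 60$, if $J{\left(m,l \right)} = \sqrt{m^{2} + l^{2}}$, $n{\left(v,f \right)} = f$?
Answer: $180 \sqrt{4610} \approx 12221.0$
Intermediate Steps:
$S{\left(H,X \right)} = X \left(-1 + H X\right)$ ($S{\left(H,X \right)} = \left(-1 + H X\right) X = X \left(-1 + H X\right)$)
$J{\left(m,l \right)} = \sqrt{l^{2} + m^{2}}$
$J{\left(S{\left(4,n{\left(4,3 \right)} \right)},201 \right)} 60 = \sqrt{201^{2} + \left(3 \left(-1 + 4 \cdot 3\right)\right)^{2}} \cdot 60 = \sqrt{40401 + \left(3 \left(-1 + 12\right)\right)^{2}} \cdot 60 = \sqrt{40401 + \left(3 \cdot 11\right)^{2}} \cdot 60 = \sqrt{40401 + 33^{2}} \cdot 60 = \sqrt{40401 + 1089} \cdot 60 = \sqrt{41490} \cdot 60 = 3 \sqrt{4610} \cdot 60 = 180 \sqrt{4610}$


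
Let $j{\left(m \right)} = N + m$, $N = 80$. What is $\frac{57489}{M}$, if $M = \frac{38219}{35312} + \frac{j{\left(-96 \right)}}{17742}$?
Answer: $\frac{18008587459728}{338758253} \approx 53161.0$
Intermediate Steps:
$j{\left(m \right)} = 80 + m$
$M = \frac{338758253}{313252752}$ ($M = \frac{38219}{35312} + \frac{80 - 96}{17742} = 38219 \cdot \frac{1}{35312} - \frac{8}{8871} = \frac{38219}{35312} - \frac{8}{8871} = \frac{338758253}{313252752} \approx 1.0814$)
$\frac{57489}{M} = \frac{57489}{\frac{338758253}{313252752}} = 57489 \cdot \frac{313252752}{338758253} = \frac{18008587459728}{338758253}$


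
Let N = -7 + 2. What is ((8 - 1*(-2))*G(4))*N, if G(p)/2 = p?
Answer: -400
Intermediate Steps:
G(p) = 2*p
N = -5
((8 - 1*(-2))*G(4))*N = ((8 - 1*(-2))*(2*4))*(-5) = ((8 + 2)*8)*(-5) = (10*8)*(-5) = 80*(-5) = -400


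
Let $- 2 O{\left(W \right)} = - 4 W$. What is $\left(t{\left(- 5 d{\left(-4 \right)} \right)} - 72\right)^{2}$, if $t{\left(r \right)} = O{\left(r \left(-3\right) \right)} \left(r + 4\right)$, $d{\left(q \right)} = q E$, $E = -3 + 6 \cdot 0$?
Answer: $409333824$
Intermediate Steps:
$E = -3$ ($E = -3 + 0 = -3$)
$d{\left(q \right)} = - 3 q$ ($d{\left(q \right)} = q \left(-3\right) = - 3 q$)
$O{\left(W \right)} = 2 W$ ($O{\left(W \right)} = - \frac{\left(-4\right) W}{2} = 2 W$)
$t{\left(r \right)} = - 6 r \left(4 + r\right)$ ($t{\left(r \right)} = 2 r \left(-3\right) \left(r + 4\right) = 2 \left(- 3 r\right) \left(4 + r\right) = - 6 r \left(4 + r\right)$)
$\left(t{\left(- 5 d{\left(-4 \right)} \right)} - 72\right)^{2} = \left(- 6 \left(- 5 \left(\left(-3\right) \left(-4\right)\right)\right) \left(4 - 5 \left(\left(-3\right) \left(-4\right)\right)\right) - 72\right)^{2} = \left(- 6 \left(\left(-5\right) 12\right) \left(4 - 60\right) - 72\right)^{2} = \left(\left(-6\right) \left(-60\right) \left(4 - 60\right) - 72\right)^{2} = \left(\left(-6\right) \left(-60\right) \left(-56\right) - 72\right)^{2} = \left(-20160 - 72\right)^{2} = \left(-20232\right)^{2} = 409333824$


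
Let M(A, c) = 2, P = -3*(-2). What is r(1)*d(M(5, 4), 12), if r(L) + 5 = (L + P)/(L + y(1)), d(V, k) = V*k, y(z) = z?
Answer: -36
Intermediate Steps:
P = 6
r(L) = -5 + (6 + L)/(1 + L) (r(L) = -5 + (L + 6)/(L + 1) = -5 + (6 + L)/(1 + L))
r(1)*d(M(5, 4), 12) = ((1 - 4*1)/(1 + 1))*(2*12) = ((1 - 4)/2)*24 = ((½)*(-3))*24 = -3/2*24 = -36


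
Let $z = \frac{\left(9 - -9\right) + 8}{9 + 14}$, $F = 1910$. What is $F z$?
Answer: $\frac{49660}{23} \approx 2159.1$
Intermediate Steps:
$z = \frac{26}{23}$ ($z = \frac{\left(9 + 9\right) + 8}{23} = \left(18 + 8\right) \frac{1}{23} = 26 \cdot \frac{1}{23} = \frac{26}{23} \approx 1.1304$)
$F z = 1910 \cdot \frac{26}{23} = \frac{49660}{23}$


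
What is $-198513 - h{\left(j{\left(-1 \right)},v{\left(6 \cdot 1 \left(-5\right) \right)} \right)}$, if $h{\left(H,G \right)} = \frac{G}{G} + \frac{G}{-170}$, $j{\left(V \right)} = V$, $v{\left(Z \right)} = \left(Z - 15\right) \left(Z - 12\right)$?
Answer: $- \frac{3374549}{17} \approx -1.985 \cdot 10^{5}$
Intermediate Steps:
$v{\left(Z \right)} = \left(-15 + Z\right) \left(-12 + Z\right)$
$h{\left(H,G \right)} = 1 - \frac{G}{170}$ ($h{\left(H,G \right)} = 1 + G \left(- \frac{1}{170}\right) = 1 - \frac{G}{170}$)
$-198513 - h{\left(j{\left(-1 \right)},v{\left(6 \cdot 1 \left(-5\right) \right)} \right)} = -198513 - \left(1 - \frac{180 + \left(6 \cdot 1 \left(-5\right)\right)^{2} - 27 \cdot 6 \cdot 1 \left(-5\right)}{170}\right) = -198513 - \left(1 - \frac{180 + \left(6 \left(-5\right)\right)^{2} - 27 \cdot 6 \left(-5\right)}{170}\right) = -198513 - \left(1 - \frac{180 + \left(-30\right)^{2} - -810}{170}\right) = -198513 - \left(1 - \frac{180 + 900 + 810}{170}\right) = -198513 - \left(1 - \frac{189}{17}\right) = -198513 - - \frac{172}{17} = -198513 + \frac{172}{17} = - \frac{3374549}{17}$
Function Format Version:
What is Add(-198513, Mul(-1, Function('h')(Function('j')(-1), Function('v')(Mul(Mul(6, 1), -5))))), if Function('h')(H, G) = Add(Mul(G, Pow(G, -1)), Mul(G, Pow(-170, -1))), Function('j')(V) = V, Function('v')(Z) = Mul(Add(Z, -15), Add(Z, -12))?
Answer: Rational(-3374549, 17) ≈ -1.9850e+5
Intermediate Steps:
Function('v')(Z) = Mul(Add(-15, Z), Add(-12, Z))
Function('h')(H, G) = Add(1, Mul(Rational(-1, 170), G)) (Function('h')(H, G) = Add(1, Mul(G, Rational(-1, 170))) = Add(1, Mul(Rational(-1, 170), G)))
Add(-198513, Mul(-1, Function('h')(Function('j')(-1), Function('v')(Mul(Mul(6, 1), -5))))) = Add(-198513, Mul(-1, Add(1, Mul(Rational(-1, 170), Add(180, Pow(Mul(Mul(6, 1), -5), 2), Mul(-27, Mul(Mul(6, 1), -5))))))) = Add(-198513, Mul(-1, Add(1, Mul(Rational(-1, 170), Add(180, Pow(Mul(6, -5), 2), Mul(-27, Mul(6, -5))))))) = Add(-198513, Mul(-1, Add(1, Mul(Rational(-1, 170), Add(180, Pow(-30, 2), Mul(-27, -30)))))) = Add(-198513, Mul(-1, Add(1, Mul(Rational(-1, 170), Add(180, 900, 810))))) = Add(-198513, Mul(-1, Add(1, Mul(Rational(-1, 170), 1890)))) = Add(-198513, Mul(-1, Add(1, Rational(-189, 17)))) = Add(-198513, Mul(-1, Rational(-172, 17))) = Add(-198513, Rational(172, 17)) = Rational(-3374549, 17)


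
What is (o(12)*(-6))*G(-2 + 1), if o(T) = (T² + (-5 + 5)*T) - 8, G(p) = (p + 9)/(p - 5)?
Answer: 1088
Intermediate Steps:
G(p) = (9 + p)/(-5 + p)
o(T) = -8 + T² (o(T) = (T² + 0*T) - 8 = (T² + 0) - 8 = T² - 8 = -8 + T²)
(o(12)*(-6))*G(-2 + 1) = ((-8 + 12²)*(-6))*((9 + (-2 + 1))/(-5 + (-2 + 1))) = ((-8 + 144)*(-6))*((9 - 1)/(-5 - 1)) = (136*(-6))*(8/(-6)) = -(-136)*8 = -816*(-4/3) = 1088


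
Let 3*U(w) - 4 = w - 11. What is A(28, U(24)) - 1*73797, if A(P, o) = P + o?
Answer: -221290/3 ≈ -73763.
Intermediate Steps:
U(w) = -7/3 + w/3 (U(w) = 4/3 + (w - 11)/3 = 4/3 + (-11 + w)/3 = 4/3 + (-11/3 + w/3) = -7/3 + w/3)
A(28, U(24)) - 1*73797 = (28 + (-7/3 + (⅓)*24)) - 1*73797 = (28 + (-7/3 + 8)) - 73797 = (28 + 17/3) - 73797 = 101/3 - 73797 = -221290/3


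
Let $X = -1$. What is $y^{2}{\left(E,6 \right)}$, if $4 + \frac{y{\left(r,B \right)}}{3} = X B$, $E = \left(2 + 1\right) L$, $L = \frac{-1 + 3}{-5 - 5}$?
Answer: $900$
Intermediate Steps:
$L = - \frac{1}{5}$ ($L = \frac{2}{-10} = 2 \left(- \frac{1}{10}\right) = - \frac{1}{5} \approx -0.2$)
$E = - \frac{3}{5}$ ($E = \left(2 + 1\right) \left(- \frac{1}{5}\right) = 3 \left(- \frac{1}{5}\right) = - \frac{3}{5} \approx -0.6$)
$y{\left(r,B \right)} = -12 - 3 B$ ($y{\left(r,B \right)} = -12 + 3 \left(- B\right) = -12 - 3 B$)
$y^{2}{\left(E,6 \right)} = \left(-12 - 18\right)^{2} = \left(-30\right)^{2} = 900$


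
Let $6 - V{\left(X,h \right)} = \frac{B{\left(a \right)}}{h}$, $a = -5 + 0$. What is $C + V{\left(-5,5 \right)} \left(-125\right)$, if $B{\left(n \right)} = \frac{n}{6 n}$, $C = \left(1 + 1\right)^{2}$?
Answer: $- \frac{4451}{6} \approx -741.83$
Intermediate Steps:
$a = -5$
$C = 4$ ($C = 2^{2} = 4$)
$B{\left(n \right)} = \frac{1}{6}$ ($B{\left(n \right)} = n \frac{1}{6 n} = \frac{1}{6}$)
$V{\left(X,h \right)} = 6 - \frac{1}{6 h}$
$C + V{\left(-5,5 \right)} \left(-125\right) = 4 + \left(6 - \frac{1}{6 \cdot 5}\right) \left(-125\right) = 4 + \left(6 - \frac{1}{30}\right) \left(-125\right) = 4 + \frac{179}{30} \left(-125\right) = 4 - \frac{4475}{6} = - \frac{4451}{6}$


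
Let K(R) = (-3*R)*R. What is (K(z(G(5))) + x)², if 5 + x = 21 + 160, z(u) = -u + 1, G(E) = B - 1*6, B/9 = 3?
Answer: 1048576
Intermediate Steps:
B = 27 (B = 9*3 = 27)
G(E) = 21 (G(E) = 27 - 1*6 = 27 - 6 = 21)
z(u) = 1 - u
x = 176 (x = -5 + (21 + 160) = -5 + 181 = 176)
K(R) = -3*R²
(K(z(G(5))) + x)² = (-3*(1 - 1*21)² + 176)² = (-3*(1 - 21)² + 176)² = (-3*(-20)² + 176)² = (-3*400 + 176)² = (-1200 + 176)² = (-1024)² = 1048576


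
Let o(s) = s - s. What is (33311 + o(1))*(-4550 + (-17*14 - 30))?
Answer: -160492398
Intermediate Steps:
o(s) = 0
(33311 + o(1))*(-4550 + (-17*14 - 30)) = (33311 + 0)*(-4550 + (-17*14 - 30)) = 33311*(-4550 + (-238 - 30)) = 33311*(-4550 - 268) = 33311*(-4818) = -160492398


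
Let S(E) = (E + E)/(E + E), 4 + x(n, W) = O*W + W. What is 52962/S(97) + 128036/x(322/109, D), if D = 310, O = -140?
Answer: 1141108196/21547 ≈ 52959.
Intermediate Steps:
x(n, W) = -4 - 139*W (x(n, W) = -4 + (-140*W + W) = -4 - 139*W)
S(E) = 1 (S(E) = (2*E)/((2*E)) = (2*E)*(1/(2*E)) = 1)
52962/S(97) + 128036/x(322/109, D) = 52962/1 + 128036/(-4 - 139*310) = 52962*1 + 128036/(-4 - 43090) = 52962 + 128036/(-43094) = 52962 + 128036*(-1/43094) = 52962 - 64018/21547 = 1141108196/21547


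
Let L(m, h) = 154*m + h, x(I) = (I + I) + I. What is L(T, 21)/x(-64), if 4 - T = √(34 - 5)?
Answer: -637/192 + 77*√29/96 ≈ 1.0016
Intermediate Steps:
T = 4 - √29 (T = 4 - √(34 - 5) = 4 - √29 ≈ -1.3852)
x(I) = 3*I (x(I) = 2*I + I = 3*I)
L(m, h) = h + 154*m
L(T, 21)/x(-64) = (21 + 154*(4 - √29))/((3*(-64))) = (21 + (616 - 154*√29))/(-192) = (637 - 154*√29)*(-1/192) = -637/192 + 77*√29/96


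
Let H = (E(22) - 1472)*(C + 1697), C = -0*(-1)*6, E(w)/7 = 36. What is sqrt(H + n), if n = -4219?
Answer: I*sqrt(2074559) ≈ 1440.3*I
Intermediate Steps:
E(w) = 252 (E(w) = 7*36 = 252)
C = 0 (C = -0*6 = -1*0 = 0)
H = -2070340 (H = (252 - 1472)*(0 + 1697) = -1220*1697 = -2070340)
sqrt(H + n) = sqrt(-2070340 - 4219) = sqrt(-2074559) = I*sqrt(2074559)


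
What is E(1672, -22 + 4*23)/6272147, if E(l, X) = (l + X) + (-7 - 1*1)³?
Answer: 1230/6272147 ≈ 0.00019611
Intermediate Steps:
E(l, X) = -512 + X + l (E(l, X) = (X + l) + (-7 - 1)³ = (X + l) + (-8)³ = (X + l) - 512 = -512 + X + l)
E(1672, -22 + 4*23)/6272147 = (-512 + (-22 + 4*23) + 1672)/6272147 = (-512 + (-22 + 92) + 1672)*(1/6272147) = (-512 + 70 + 1672)*(1/6272147) = 1230*(1/6272147) = 1230/6272147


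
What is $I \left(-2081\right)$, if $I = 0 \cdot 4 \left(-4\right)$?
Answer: $0$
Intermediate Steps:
$I = 0$ ($I = 0 \left(-4\right) = 0$)
$I \left(-2081\right) = 0 \left(-2081\right) = 0$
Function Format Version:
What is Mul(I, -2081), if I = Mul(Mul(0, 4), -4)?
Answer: 0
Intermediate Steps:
I = 0 (I = Mul(0, -4) = 0)
Mul(I, -2081) = Mul(0, -2081) = 0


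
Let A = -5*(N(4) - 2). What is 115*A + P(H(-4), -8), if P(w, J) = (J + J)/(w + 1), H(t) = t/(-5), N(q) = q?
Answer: -10430/9 ≈ -1158.9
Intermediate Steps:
A = -10 (A = -5*(4 - 2) = -5*2 = -10)
H(t) = -t/5 (H(t) = t*(-1/5) = -t/5)
P(w, J) = 2*J/(1 + w) (P(w, J) = (2*J)/(1 + w) = 2*J/(1 + w))
115*A + P(H(-4), -8) = 115*(-10) + 2*(-8)/(1 - 1/5*(-4)) = -1150 + 2*(-8)/(1 + 4/5) = -1150 + 2*(-8)/(9/5) = -1150 + 2*(-8)*(5/9) = -1150 - 80/9 = -10430/9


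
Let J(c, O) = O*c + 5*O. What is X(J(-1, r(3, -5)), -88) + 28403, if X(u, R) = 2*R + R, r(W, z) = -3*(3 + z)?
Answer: 28139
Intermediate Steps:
r(W, z) = -9 - 3*z
J(c, O) = 5*O + O*c
X(u, R) = 3*R
X(J(-1, r(3, -5)), -88) + 28403 = 3*(-88) + 28403 = -264 + 28403 = 28139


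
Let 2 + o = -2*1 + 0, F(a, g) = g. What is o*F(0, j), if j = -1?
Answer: 4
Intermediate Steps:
o = -4 (o = -2 + (-2*1 + 0) = -2 + (-2 + 0) = -2 - 2 = -4)
o*F(0, j) = -4*(-1) = 4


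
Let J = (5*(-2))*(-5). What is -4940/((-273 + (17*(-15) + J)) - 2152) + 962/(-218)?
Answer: -72657/28667 ≈ -2.5345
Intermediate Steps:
J = 50 (J = -10*(-5) = 50)
-4940/((-273 + (17*(-15) + J)) - 2152) + 962/(-218) = -4940/((-273 + (17*(-15) + 50)) - 2152) + 962/(-218) = -4940/((-273 + (-255 + 50)) - 2152) + 962*(-1/218) = -4940/((-273 - 205) - 2152) - 481/109 = -4940/(-478 - 2152) - 481/109 = -4940/(-2630) - 481/109 = -4940*(-1/2630) - 481/109 = 494/263 - 481/109 = -72657/28667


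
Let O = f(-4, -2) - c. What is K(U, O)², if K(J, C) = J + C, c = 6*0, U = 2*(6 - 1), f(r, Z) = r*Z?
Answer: 324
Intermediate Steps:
f(r, Z) = Z*r
U = 10 (U = 2*5 = 10)
c = 0
O = 8 (O = -2*(-4) - 1*0 = 8 + 0 = 8)
K(J, C) = C + J
K(U, O)² = (8 + 10)² = 18² = 324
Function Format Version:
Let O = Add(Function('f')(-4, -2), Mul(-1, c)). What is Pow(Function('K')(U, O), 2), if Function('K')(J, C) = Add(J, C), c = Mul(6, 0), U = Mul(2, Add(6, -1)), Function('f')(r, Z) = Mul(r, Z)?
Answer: 324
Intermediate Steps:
Function('f')(r, Z) = Mul(Z, r)
U = 10 (U = Mul(2, 5) = 10)
c = 0
O = 8 (O = Add(Mul(-2, -4), Mul(-1, 0)) = Add(8, 0) = 8)
Function('K')(J, C) = Add(C, J)
Pow(Function('K')(U, O), 2) = Pow(Add(8, 10), 2) = Pow(18, 2) = 324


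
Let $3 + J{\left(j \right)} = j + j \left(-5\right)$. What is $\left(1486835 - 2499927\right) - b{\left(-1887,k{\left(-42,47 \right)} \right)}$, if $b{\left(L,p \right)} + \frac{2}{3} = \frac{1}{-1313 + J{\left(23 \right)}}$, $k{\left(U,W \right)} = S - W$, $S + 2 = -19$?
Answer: $- \frac{4279297789}{4224} \approx -1.0131 \cdot 10^{6}$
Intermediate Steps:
$S = -21$ ($S = -2 - 19 = -21$)
$J{\left(j \right)} = -3 - 4 j$ ($J{\left(j \right)} = -3 + \left(j + j \left(-5\right)\right) = -3 + \left(j - 5 j\right) = -3 - 4 j$)
$k{\left(U,W \right)} = -21 - W$
$b{\left(L,p \right)} = - \frac{2819}{4224}$ ($b{\left(L,p \right)} = - \frac{2}{3} + \frac{1}{-1313 - 95} = - \frac{2}{3} + \frac{1}{-1408} = - \frac{2}{3} - \frac{1}{1408} = - \frac{2819}{4224}$)
$\left(1486835 - 2499927\right) - b{\left(-1887,k{\left(-42,47 \right)} \right)} = \left(1486835 - 2499927\right) - - \frac{2819}{4224} = \left(1486835 - 2499927\right) + \frac{2819}{4224} = -1013092 + \frac{2819}{4224} = - \frac{4279297789}{4224}$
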